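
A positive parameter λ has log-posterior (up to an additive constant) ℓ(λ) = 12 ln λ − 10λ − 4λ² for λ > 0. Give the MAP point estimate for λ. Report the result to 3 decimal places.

λ̂_MAP = 0.750

ℓ'(λ) = 12/λ − 10 − 8λ. Setting this to zero and multiplying by λ: 8λ² + 10λ − 12 = 0.
λ = (−10 + √(10² + 4·8·12)) / (2·8) = (−10 + √484) / 16 = (−10 + 22)/16 = 3/4.
ℓ''(λ) = −12/λ² − 8 < 0, confirming a maximum.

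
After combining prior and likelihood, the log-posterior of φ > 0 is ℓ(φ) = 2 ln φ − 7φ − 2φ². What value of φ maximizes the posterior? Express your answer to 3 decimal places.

ℓ'(φ) = 2/φ − 7 − 4φ. Setting this to zero and multiplying by φ: 4φ² + 7φ − 2 = 0.
φ = (−7 + √(7² + 4·4·2)) / (2·4) = (−7 + √81) / 8 = (−7 + 9)/8 = 1/4.
ℓ''(φ) = −2/φ² − 4 < 0, confirming a maximum.

φ̂_MAP = 0.250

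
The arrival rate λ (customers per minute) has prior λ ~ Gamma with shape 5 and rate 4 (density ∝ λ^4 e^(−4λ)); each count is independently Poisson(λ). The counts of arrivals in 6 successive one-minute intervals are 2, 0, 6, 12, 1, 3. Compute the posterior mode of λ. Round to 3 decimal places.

λ̂_MAP = 2.800

Σxᵢ = 2+0+6+12+1+3 = 24, with n = 6.
Posterior ∝ λ^4e^(−4λ) · λ^24e^(−6λ) = λ^28e^(−10λ), i.e. Gamma(shape=29, rate=10).
The mode of a Gamma(a, b) with a ≥ 1 (shape–rate) is (a−1)/b = 28/10 ≈ 2.800.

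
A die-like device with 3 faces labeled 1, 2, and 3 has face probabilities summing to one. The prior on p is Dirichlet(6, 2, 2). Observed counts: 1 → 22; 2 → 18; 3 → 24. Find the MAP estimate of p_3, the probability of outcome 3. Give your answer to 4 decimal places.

The posterior is Dirichlet(αᵢ + nᵢ) = Dirichlet(28, 20, 26).
For a Dirichlet(a₁,…,a_K) with all aᵢ > 1, the mode has j-th component (aⱼ − 1)/(Σaᵢ − K).
Here Σaᵢ = 74 and K = 3, so p_3 = (26 − 1)/(74 − 3) = 25/71 ≈ 0.3521.

MAP estimate: 0.3521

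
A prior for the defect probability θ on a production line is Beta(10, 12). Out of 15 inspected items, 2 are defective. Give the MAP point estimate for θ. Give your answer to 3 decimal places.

θ̂_MAP = 0.314

Prior: Beta(10, 12).
Data: 2 successes in 15 trials. The binomial likelihood contributes θ^2(1−θ)^13, so the posterior is Beta(10+2, 12+13) = Beta(12, 25).
For Beta(a, b) with a, b > 1 the mode is (a−1)/(a+b−2) = 11/35 ≈ 0.314.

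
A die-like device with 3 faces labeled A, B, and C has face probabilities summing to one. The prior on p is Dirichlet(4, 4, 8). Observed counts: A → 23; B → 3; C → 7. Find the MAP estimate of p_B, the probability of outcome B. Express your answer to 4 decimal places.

MAP estimate of p_B = 0.1304

The posterior is Dirichlet(αᵢ + nᵢ) = Dirichlet(27, 7, 15).
For a Dirichlet(a₁,…,a_K) with all aᵢ > 1, the mode has j-th component (aⱼ − 1)/(Σaᵢ − K).
Here Σaᵢ = 49 and K = 3, so p_B = (7 − 1)/(49 − 3) = 6/46 ≈ 0.1304.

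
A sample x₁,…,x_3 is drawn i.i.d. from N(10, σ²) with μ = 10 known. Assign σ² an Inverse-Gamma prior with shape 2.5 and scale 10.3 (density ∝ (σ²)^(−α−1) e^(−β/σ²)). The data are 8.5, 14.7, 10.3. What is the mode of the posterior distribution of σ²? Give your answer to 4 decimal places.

Sum of squared deviations about the known mean: SS = (8.5−10)² + (14.7−10)² + (10.3−10)² = 24.43.
The Normal likelihood contributes (σ²)^(−n/2) exp(−SS/(2σ²)), so the posterior is Inverse-Gamma(α + n/2, β + SS/2) = Inverse-Gamma(4, 22.515).
The mode of Inverse-Gamma(a, b) is b/(a+1) = 22.515/5 ≈ 4.5030.

σ̂²_MAP = 4.5030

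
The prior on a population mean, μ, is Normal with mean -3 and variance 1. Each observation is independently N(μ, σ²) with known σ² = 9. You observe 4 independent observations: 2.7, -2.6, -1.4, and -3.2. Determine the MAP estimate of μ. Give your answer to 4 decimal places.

n = 4; x̄ = (2.7 + (-2.6) + (-1.4) + (-3.2))/4 = -4.5/4 = -1.125.
For a Normal prior and Normal likelihood with known variance, the posterior is Normal; its mode equals its mean, the precision-weighted average.
Prior precision 1/σ₀² = 1/1 = 1; data precision n/σ² = 4/9.
μ̂ = (1·(-3) + (4/9)·(-1.125)) / (1 + 4/9) = (-3.5)/(13/9) = -63/26 ≈ -2.4231.

μ̂_MAP = -2.4231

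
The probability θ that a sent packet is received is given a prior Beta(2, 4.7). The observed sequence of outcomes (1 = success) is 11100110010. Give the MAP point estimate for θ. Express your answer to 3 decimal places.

Prior: Beta(2, 4.7).
Data: 6 successes in 11 trials (from the sequence). The binomial likelihood contributes θ^6(1−θ)^5, so the posterior is Beta(2+6, 4.7+5) = Beta(8, 9.7).
For Beta(a, b) with a, b > 1 the mode is (a−1)/(a+b−2) = 7/15.7 ≈ 0.446.

θ̂_MAP = 0.446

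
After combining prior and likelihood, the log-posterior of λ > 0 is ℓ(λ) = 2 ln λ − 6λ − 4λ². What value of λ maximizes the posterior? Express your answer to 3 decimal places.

ℓ'(λ) = 2/λ − 6 − 8λ. Setting this to zero and multiplying by λ: 8λ² + 6λ − 2 = 0.
λ = (−6 + √(6² + 4·8·2)) / (2·8) = (−6 + √100) / 16 = (−6 + 10)/16 = 1/4.
ℓ''(λ) = −2/λ² − 8 < 0, confirming a maximum.

λ̂_MAP = 0.250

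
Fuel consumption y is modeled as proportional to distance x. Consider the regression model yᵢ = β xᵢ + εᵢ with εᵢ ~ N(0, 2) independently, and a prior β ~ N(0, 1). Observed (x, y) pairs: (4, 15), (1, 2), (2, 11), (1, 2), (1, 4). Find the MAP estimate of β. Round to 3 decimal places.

β̂_MAP = 3.600

log p(β | y) = −Σ(yᵢ − βxᵢ)²/(2·2) − β²/(2·1) + const.
Setting the derivative to zero: Σxᵢ(yᵢ − βxᵢ)/2 − β/1 = 0, so β = Σxᵢyᵢ / (Σxᵢ² + σ²/τ²).
Σxᵢyᵢ = 4·15 + 1·2 + 2·11 + 1·2 + 1·4 = 90; Σxᵢ² = 23; σ²/τ² = 2.
β̂_MAP = 90 / (23 + 2) = 90/25 ≈ 3.600.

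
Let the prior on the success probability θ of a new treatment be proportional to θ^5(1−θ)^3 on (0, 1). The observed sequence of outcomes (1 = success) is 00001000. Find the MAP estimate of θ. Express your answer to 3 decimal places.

θ̂_MAP = 0.375

The prior density ∝ θ^5(1−θ)^3 is the kernel of Beta(6, 4).
Data: 1 success in 8 trials (from the sequence). The binomial likelihood contributes θ(1−θ)^7, so the posterior is Beta(6+1, 4+7) = Beta(7, 11).
For Beta(a, b) with a, b > 1 the mode is (a−1)/(a+b−2) = 6/16 ≈ 0.375.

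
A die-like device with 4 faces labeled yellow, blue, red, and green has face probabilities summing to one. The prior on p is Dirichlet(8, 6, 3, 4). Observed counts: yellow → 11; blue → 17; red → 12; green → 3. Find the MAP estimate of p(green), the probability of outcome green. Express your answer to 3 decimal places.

MAP estimate of p(green) = 0.100

The posterior is Dirichlet(αᵢ + nᵢ) = Dirichlet(19, 23, 15, 7).
For a Dirichlet(a₁,…,a_K) with all aᵢ > 1, the mode has j-th component (aⱼ − 1)/(Σaᵢ − K).
Here Σaᵢ = 64 and K = 4, so p(green) = (7 − 1)/(64 − 4) = 6/60 ≈ 0.100.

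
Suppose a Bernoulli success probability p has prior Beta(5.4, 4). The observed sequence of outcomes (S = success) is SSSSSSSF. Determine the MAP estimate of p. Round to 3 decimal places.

p̂_MAP = 0.740

Prior: Beta(5.4, 4).
Data: 7 successes in 8 trials (from the sequence). The binomial likelihood contributes p^7(1−p)^1, so the posterior is Beta(5.4+7, 4+1) = Beta(12.4, 5).
For Beta(a, b) with a, b > 1 the mode is (a−1)/(a+b−2) = 11.4/15.4 ≈ 0.740.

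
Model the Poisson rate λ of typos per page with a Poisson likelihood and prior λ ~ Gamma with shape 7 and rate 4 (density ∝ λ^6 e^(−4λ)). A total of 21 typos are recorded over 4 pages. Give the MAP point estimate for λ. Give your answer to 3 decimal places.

λ̂_MAP = 3.375

Σxᵢ = 21, n = 4.
Posterior ∝ λ^6e^(−4λ) · λ^21e^(−4λ) = λ^27e^(−8λ), i.e. Gamma(shape=28, rate=8).
The mode of a Gamma(a, b) with a ≥ 1 (shape–rate) is (a−1)/b = 27/8 ≈ 3.375.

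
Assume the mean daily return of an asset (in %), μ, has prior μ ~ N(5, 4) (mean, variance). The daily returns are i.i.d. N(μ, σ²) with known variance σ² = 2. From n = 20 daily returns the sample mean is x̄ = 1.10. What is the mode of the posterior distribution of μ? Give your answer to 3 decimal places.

μ̂_MAP = 1.195

n = 20, x̄ = 1.10.
For a Normal prior and Normal likelihood with known variance, the posterior is Normal; its mode equals its mean, the precision-weighted average.
Prior precision 1/σ₀² = 1/4 = 0.25; data precision n/σ² = 20/2 = 10.
μ̂ = (0.25·5 + 10·1.1) / (0.25 + 10) = 12.25/10.25 = 49/41 ≈ 1.195.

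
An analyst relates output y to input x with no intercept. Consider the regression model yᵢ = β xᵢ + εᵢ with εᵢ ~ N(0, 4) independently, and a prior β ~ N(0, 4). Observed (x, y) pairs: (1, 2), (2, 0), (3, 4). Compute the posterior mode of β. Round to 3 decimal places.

log p(β | y) = −Σ(yᵢ − βxᵢ)²/(2·4) − β²/(2·4) + const.
Setting the derivative to zero: Σxᵢ(yᵢ − βxᵢ)/4 − β/4 = 0, so β = Σxᵢyᵢ / (Σxᵢ² + σ²/τ²).
Σxᵢyᵢ = 1·2 + 2·0 + 3·4 = 14; Σxᵢ² = 14; σ²/τ² = 1.
β̂_MAP = 14 / (14 + 1) = 14/15 ≈ 0.933.

β̂_MAP = 0.933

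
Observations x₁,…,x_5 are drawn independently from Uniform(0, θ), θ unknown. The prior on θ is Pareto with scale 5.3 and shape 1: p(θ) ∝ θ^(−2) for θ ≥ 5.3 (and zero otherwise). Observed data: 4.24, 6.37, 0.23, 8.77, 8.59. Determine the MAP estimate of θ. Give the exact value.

The Uniform(0, θ) likelihood is θ^(−n) for θ ≥ max(xᵢ), zero otherwise. Here max(xᵢ) = 8.77.
Posterior ∝ θ^(−2) · θ^(−5) = θ^(−7) on θ ≥ max(5.3, 8.77) = 8.77.
This density is strictly decreasing in θ, so the posterior mode lies at the lower boundary of the support.

θ̂_MAP = 8.77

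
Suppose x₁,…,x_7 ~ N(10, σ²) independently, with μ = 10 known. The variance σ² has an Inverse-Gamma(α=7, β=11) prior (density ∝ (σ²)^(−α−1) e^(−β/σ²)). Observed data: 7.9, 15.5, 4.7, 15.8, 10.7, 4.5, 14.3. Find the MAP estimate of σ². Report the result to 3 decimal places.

σ̂²_MAP = 7.288

Sum of squared deviations about the known mean: SS = (7.9−10)² + (15.5−10)² + (4.7−10)² + (15.8−10)² + (10.7−10)² + (4.5−10)² + (14.3−10)² = 145.62.
The Normal likelihood contributes (σ²)^(−n/2) exp(−SS/(2σ²)), so the posterior is Inverse-Gamma(α + n/2, β + SS/2) = Inverse-Gamma(10.5, 83.81).
The mode of Inverse-Gamma(a, b) is b/(a+1) = 83.81/11.5 ≈ 7.288.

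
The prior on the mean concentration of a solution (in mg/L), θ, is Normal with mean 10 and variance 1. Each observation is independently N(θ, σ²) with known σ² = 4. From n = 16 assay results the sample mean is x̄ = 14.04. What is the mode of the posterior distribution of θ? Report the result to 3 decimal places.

θ̂_MAP = 13.232

n = 16, x̄ = 14.04.
For a Normal prior and Normal likelihood with known variance, the posterior is Normal; its mode equals its mean, the precision-weighted average.
Prior precision 1/σ₀² = 1/1 = 1; data precision n/σ² = 16/4 = 4.
θ̂ = (1·10 + 4·14.04) / (1 + 4) = 66.16/5 = 13.232.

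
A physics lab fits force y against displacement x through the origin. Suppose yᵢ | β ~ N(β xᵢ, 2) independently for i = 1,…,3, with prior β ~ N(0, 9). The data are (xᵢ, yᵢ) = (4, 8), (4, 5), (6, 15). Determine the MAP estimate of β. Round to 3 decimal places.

log p(β | y) = −Σ(yᵢ − βxᵢ)²/(2·2) − β²/(2·9) + const.
Setting the derivative to zero: Σxᵢ(yᵢ − βxᵢ)/2 − β/9 = 0, so β = Σxᵢyᵢ / (Σxᵢ² + σ²/τ²).
Σxᵢyᵢ = 4·8 + 4·5 + 6·15 = 142; Σxᵢ² = 68; σ²/τ² = 2/9.
β̂_MAP = 142 / (68 + 2/9) = 142/(614/9) = 639/307 ≈ 2.081.

β̂_MAP = 2.081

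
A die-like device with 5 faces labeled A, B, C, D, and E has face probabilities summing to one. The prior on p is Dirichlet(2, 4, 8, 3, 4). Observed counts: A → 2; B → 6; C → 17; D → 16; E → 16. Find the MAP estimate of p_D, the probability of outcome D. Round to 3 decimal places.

The posterior is Dirichlet(αᵢ + nᵢ) = Dirichlet(4, 10, 25, 19, 20).
For a Dirichlet(a₁,…,a_K) with all aᵢ > 1, the mode has j-th component (aⱼ − 1)/(Σaᵢ − K).
Here Σaᵢ = 78 and K = 5, so p_D = (19 − 1)/(78 − 5) = 18/73 ≈ 0.247.

MAP estimate of p_D = 0.247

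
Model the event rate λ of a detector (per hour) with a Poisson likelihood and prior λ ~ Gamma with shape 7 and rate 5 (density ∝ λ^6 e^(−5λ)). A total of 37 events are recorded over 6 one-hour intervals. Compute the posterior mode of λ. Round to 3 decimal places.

Σxᵢ = 37, n = 6.
Posterior ∝ λ^6e^(−5λ) · λ^37e^(−6λ) = λ^43e^(−11λ), i.e. Gamma(shape=44, rate=11).
The mode of a Gamma(a, b) with a ≥ 1 (shape–rate) is (a−1)/b = 43/11 ≈ 3.909.

λ̂_MAP = 3.909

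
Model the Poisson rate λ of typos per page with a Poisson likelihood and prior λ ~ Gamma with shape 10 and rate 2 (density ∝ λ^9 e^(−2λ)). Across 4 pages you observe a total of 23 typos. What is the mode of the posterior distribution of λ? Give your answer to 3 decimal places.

λ̂_MAP = 5.333

Σxᵢ = 23, n = 4.
Posterior ∝ λ^9e^(−2λ) · λ^23e^(−4λ) = λ^32e^(−6λ), i.e. Gamma(shape=33, rate=6).
The mode of a Gamma(a, b) with a ≥ 1 (shape–rate) is (a−1)/b = 32/6 ≈ 5.333.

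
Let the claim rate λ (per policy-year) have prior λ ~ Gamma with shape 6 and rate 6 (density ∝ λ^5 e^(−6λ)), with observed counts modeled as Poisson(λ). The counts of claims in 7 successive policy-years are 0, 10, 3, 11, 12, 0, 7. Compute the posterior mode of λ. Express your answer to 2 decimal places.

Σxᵢ = 0+10+3+11+12+0+7 = 43, with n = 7.
Posterior ∝ λ^5e^(−6λ) · λ^43e^(−7λ) = λ^48e^(−13λ), i.e. Gamma(shape=49, rate=13).
The mode of a Gamma(a, b) with a ≥ 1 (shape–rate) is (a−1)/b = 48/13 ≈ 3.69.

λ̂_MAP = 3.69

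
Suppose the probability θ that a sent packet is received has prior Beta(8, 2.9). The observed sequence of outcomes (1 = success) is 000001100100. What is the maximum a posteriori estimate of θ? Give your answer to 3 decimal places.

Prior: Beta(8, 2.9).
Data: 3 successes in 12 trials (from the sequence). The binomial likelihood contributes θ^3(1−θ)^9, so the posterior is Beta(8+3, 2.9+9) = Beta(11, 11.9).
For Beta(a, b) with a, b > 1 the mode is (a−1)/(a+b−2) = 10/20.9 ≈ 0.478.

θ̂_MAP = 0.478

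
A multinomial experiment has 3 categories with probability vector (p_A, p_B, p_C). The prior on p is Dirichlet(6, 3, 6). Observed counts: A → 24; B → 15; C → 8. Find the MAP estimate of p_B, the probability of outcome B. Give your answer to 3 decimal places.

MAP estimate of p_B = 0.288

The posterior is Dirichlet(αᵢ + nᵢ) = Dirichlet(30, 18, 14).
For a Dirichlet(a₁,…,a_K) with all aᵢ > 1, the mode has j-th component (aⱼ − 1)/(Σaᵢ − K).
Here Σaᵢ = 62 and K = 3, so p_B = (18 − 1)/(62 − 3) = 17/59 ≈ 0.288.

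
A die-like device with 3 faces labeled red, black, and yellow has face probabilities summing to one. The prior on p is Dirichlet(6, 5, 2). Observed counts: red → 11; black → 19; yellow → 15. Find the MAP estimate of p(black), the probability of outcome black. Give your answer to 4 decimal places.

MAP estimate of p(black) = 0.4182

The posterior is Dirichlet(αᵢ + nᵢ) = Dirichlet(17, 24, 17).
For a Dirichlet(a₁,…,a_K) with all aᵢ > 1, the mode has j-th component (aⱼ − 1)/(Σaᵢ − K).
Here Σaᵢ = 58 and K = 3, so p(black) = (24 − 1)/(58 − 3) = 23/55 ≈ 0.4182.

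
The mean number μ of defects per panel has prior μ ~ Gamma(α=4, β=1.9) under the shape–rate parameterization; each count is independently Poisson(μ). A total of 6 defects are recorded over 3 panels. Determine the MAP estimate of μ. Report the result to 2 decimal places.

Σxᵢ = 6, n = 3.
Posterior ∝ μ^3e^(−1.9μ) · μ^6e^(−3μ) = μ^9e^(−4.9μ), i.e. Gamma(shape=10, rate=4.9).
The mode of a Gamma(a, b) with a ≥ 1 (shape–rate) is (a−1)/b = 9/4.9 ≈ 1.84.

μ̂_MAP = 1.84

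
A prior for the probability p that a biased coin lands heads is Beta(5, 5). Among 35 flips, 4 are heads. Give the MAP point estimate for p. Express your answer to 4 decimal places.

p̂_MAP = 0.1860

Prior: Beta(5, 5).
Data: 4 successes in 35 trials. The binomial likelihood contributes p^4(1−p)^31, so the posterior is Beta(5+4, 5+31) = Beta(9, 36).
For Beta(a, b) with a, b > 1 the mode is (a−1)/(a+b−2) = 8/43 ≈ 0.1860.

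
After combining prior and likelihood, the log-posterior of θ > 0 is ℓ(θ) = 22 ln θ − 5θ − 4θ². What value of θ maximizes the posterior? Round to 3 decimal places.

θ̂_MAP = 1.375

ℓ'(θ) = 22/θ − 5 − 8θ. Setting this to zero and multiplying by θ: 8θ² + 5θ − 22 = 0.
θ = (−5 + √(5² + 4·8·22)) / (2·8) = (−5 + √729) / 16 = (−5 + 27)/16 = 11/8.
ℓ''(θ) = −22/θ² − 8 < 0, confirming a maximum.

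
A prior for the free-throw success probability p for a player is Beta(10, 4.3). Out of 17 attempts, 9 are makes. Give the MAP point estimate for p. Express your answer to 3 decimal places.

p̂_MAP = 0.614

Prior: Beta(10, 4.3).
Data: 9 successes in 17 trials. The binomial likelihood contributes p^9(1−p)^8, so the posterior is Beta(10+9, 4.3+8) = Beta(19, 12.3).
For Beta(a, b) with a, b > 1 the mode is (a−1)/(a+b−2) = 18/29.3 ≈ 0.614.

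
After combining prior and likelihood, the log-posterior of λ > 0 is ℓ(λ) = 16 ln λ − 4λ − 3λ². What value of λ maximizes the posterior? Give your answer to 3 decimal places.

ℓ'(λ) = 16/λ − 4 − 6λ. Setting this to zero and multiplying by λ: 6λ² + 4λ − 16 = 0.
λ = (−4 + √(4² + 4·6·16)) / (2·6) = (−4 + √400) / 12 = (−4 + 20)/12 = 4/3.
ℓ''(λ) = −16/λ² − 6 < 0, confirming a maximum.

λ̂_MAP = 1.333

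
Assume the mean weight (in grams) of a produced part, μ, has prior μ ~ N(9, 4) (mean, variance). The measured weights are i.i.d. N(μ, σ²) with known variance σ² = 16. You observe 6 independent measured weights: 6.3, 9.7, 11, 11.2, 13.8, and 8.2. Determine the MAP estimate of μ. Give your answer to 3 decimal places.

μ̂_MAP = 9.620

n = 6; x̄ = (6.3 + 9.7 + 11 + 11.2 + 13.8 + 8.2)/6 = 60.2/6 = 301/30 ≈ 10.0333.
For a Normal prior and Normal likelihood with known variance, the posterior is Normal; its mode equals its mean, the precision-weighted average.
Prior precision 1/σ₀² = 1/4 = 0.25; data precision n/σ² = 6/16 = 0.375.
μ̂ = (0.25·9 + 0.375·(301/30)) / (0.25 + 0.375) = 6.0125/0.625 = 9.620.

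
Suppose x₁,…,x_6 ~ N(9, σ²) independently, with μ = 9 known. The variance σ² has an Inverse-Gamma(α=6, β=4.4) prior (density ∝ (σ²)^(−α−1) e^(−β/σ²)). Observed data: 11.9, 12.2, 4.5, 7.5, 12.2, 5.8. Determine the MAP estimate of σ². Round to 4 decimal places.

σ̂²_MAP = 3.5215

Sum of squared deviations about the known mean: SS = (11.9−9)² + (12.2−9)² + (4.5−9)² + (7.5−9)² + (12.2−9)² + (5.8−9)² = 61.63.
The Normal likelihood contributes (σ²)^(−n/2) exp(−SS/(2σ²)), so the posterior is Inverse-Gamma(α + n/2, β + SS/2) = Inverse-Gamma(9, 35.215).
The mode of Inverse-Gamma(a, b) is b/(a+1) = 35.215/10 ≈ 3.5215.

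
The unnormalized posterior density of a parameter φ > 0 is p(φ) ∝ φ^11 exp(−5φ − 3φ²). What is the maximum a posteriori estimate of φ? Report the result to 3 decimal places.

ℓ'(φ) = 11/φ − 5 − 6φ. Setting this to zero and multiplying by φ: 6φ² + 5φ − 11 = 0.
φ = (−5 + √(5² + 4·6·11)) / (2·6) = (−5 + √289) / 12 = (−5 + 17)/12 = 1.
ℓ''(φ) = −11/φ² − 6 < 0, confirming a maximum.

φ̂_MAP = 1.000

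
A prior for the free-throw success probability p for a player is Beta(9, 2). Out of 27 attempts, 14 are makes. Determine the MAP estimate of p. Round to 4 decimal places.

p̂_MAP = 0.6111

Prior: Beta(9, 2).
Data: 14 successes in 27 trials. The binomial likelihood contributes p^14(1−p)^13, so the posterior is Beta(9+14, 2+13) = Beta(23, 15).
For Beta(a, b) with a, b > 1 the mode is (a−1)/(a+b−2) = 22/36 ≈ 0.6111.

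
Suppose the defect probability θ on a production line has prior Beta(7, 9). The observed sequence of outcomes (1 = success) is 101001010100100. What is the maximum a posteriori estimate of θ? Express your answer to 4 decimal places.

Prior: Beta(7, 9).
Data: 6 successes in 15 trials (from the sequence). The binomial likelihood contributes θ^6(1−θ)^9, so the posterior is Beta(7+6, 9+9) = Beta(13, 18).
For Beta(a, b) with a, b > 1 the mode is (a−1)/(a+b−2) = 12/29 ≈ 0.4138.

θ̂_MAP = 0.4138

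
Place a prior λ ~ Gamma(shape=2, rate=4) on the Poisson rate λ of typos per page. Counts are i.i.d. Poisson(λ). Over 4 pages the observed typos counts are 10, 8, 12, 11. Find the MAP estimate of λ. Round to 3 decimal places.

λ̂_MAP = 5.250

Σxᵢ = 10+8+12+11 = 41, with n = 4.
Posterior ∝ λe^(−4λ) · λ^41e^(−4λ) = λ^42e^(−8λ), i.e. Gamma(shape=43, rate=8).
The mode of a Gamma(a, b) with a ≥ 1 (shape–rate) is (a−1)/b = 42/8 ≈ 5.250.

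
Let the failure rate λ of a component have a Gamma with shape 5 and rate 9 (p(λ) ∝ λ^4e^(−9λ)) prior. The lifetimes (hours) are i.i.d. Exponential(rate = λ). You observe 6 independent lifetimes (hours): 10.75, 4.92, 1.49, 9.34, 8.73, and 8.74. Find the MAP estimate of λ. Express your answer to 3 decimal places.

The Exponential(rate=λ) likelihood is ∝ λ^n e^(−λΣtᵢ). Here n = 6 and Σtᵢ = 10.75 + 4.92 + 1.49 + 9.34 + 8.73 + 8.74 = 43.97.
Posterior ∝ λ^4e^(−9λ) · λ^6e^(−43.97λ) = λ^10e^(−52.97λ), i.e. Gamma(11, 52.97).
Mode = (a−1)/b = 10/52.97 ≈ 0.189.

λ̂_MAP = 0.189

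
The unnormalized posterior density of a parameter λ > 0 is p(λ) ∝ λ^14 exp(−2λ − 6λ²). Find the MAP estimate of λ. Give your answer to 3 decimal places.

λ̂_MAP = 1.000

ℓ'(λ) = 14/λ − 2 − 12λ. Setting this to zero and multiplying by λ: 12λ² + 2λ − 14 = 0.
λ = (−2 + √(2² + 4·12·14)) / (2·12) = (−2 + √676) / 24 = (−2 + 26)/24 = 1.
ℓ''(λ) = −14/λ² − 12 < 0, confirming a maximum.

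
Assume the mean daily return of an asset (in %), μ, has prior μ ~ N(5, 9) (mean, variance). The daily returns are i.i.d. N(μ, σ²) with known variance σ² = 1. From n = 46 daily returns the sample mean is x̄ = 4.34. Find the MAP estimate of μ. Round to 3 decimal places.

n = 46, x̄ = 4.34.
For a Normal prior and Normal likelihood with known variance, the posterior is Normal; its mode equals its mean, the precision-weighted average.
Prior precision 1/σ₀² = 1/9; data precision n/σ² = 46/1 = 46.
μ̂ = ((1/9)·5 + 46·4.34) / (1/9 + 46) = (45044/225)/(415/9) = 45044/10375 ≈ 4.342.

μ̂_MAP = 4.342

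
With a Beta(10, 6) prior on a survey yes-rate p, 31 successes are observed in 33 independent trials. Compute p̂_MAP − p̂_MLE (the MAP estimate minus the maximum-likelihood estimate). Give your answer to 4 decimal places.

MAP − MLE = -0.0883

Posterior is Beta(41, 8); MAP = (41−1)/(49−2) = 40/47 ≈ 0.85106.
MLE ignores the prior: p̂_MLE = k/n = 31/33 ≈ 0.93939.
Difference = 40/47 − 31/33 = -137/1551 ≈ -0.0883.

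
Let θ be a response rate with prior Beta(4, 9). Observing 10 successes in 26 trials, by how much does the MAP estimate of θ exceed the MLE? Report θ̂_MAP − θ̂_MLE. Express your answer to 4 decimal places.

MAP − MLE = -0.0333

Posterior is Beta(14, 25); MAP = (14−1)/(39−2) = 13/37 ≈ 0.35135.
MLE ignores the prior: θ̂_MLE = k/n = 10/26 ≈ 0.38462.
Difference = 13/37 − 10/26 = -16/481 ≈ -0.0333.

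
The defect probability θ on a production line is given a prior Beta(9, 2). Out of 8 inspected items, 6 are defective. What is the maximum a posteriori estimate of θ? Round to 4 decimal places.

Prior: Beta(9, 2).
Data: 6 successes in 8 trials. The binomial likelihood contributes θ^6(1−θ)^2, so the posterior is Beta(9+6, 2+2) = Beta(15, 4).
For Beta(a, b) with a, b > 1 the mode is (a−1)/(a+b−2) = 14/17 ≈ 0.8235.

θ̂_MAP = 0.8235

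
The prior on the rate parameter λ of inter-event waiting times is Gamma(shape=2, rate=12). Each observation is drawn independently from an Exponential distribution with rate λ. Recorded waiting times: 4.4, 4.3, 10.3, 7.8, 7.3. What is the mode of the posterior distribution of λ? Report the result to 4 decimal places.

λ̂_MAP = 0.1302

The Exponential(rate=λ) likelihood is ∝ λ^n e^(−λΣtᵢ). Here n = 5 and Σtᵢ = 4.4 + 4.3 + 10.3 + 7.8 + 7.3 = 34.1.
Posterior ∝ λe^(−12λ) · λ^5e^(−34.1λ) = λ^6e^(−46.1λ), i.e. Gamma(7, 46.1).
Mode = (a−1)/b = 6/46.1 ≈ 0.1302.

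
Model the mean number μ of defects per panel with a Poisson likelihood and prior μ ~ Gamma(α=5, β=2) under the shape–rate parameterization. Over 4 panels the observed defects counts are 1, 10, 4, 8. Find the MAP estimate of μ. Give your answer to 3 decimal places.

Σxᵢ = 1+10+4+8 = 23, with n = 4.
Posterior ∝ μ^4e^(−2μ) · μ^23e^(−4μ) = μ^27e^(−6μ), i.e. Gamma(shape=28, rate=6).
The mode of a Gamma(a, b) with a ≥ 1 (shape–rate) is (a−1)/b = 27/6 ≈ 4.500.

μ̂_MAP = 4.500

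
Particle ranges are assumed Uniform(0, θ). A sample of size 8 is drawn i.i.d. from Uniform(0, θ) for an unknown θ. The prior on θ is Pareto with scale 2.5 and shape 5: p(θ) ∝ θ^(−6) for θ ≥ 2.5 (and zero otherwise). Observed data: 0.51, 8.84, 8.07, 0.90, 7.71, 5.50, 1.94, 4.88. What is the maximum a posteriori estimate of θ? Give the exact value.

The Uniform(0, θ) likelihood is θ^(−n) for θ ≥ max(xᵢ), zero otherwise. Here max(xᵢ) = 8.84.
Posterior ∝ θ^(−6) · θ^(−8) = θ^(−14) on θ ≥ max(2.5, 8.84) = 8.84.
This density is strictly decreasing in θ, so the posterior mode lies at the lower boundary of the support.

θ̂_MAP = 8.84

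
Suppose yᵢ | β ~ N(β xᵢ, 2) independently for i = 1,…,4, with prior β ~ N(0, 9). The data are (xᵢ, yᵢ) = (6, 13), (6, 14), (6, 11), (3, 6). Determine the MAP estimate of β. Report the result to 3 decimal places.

log p(β | y) = −Σ(yᵢ − βxᵢ)²/(2·2) − β²/(2·9) + const.
Setting the derivative to zero: Σxᵢ(yᵢ − βxᵢ)/2 − β/9 = 0, so β = Σxᵢyᵢ / (Σxᵢ² + σ²/τ²).
Σxᵢyᵢ = 6·13 + 6·14 + 6·11 + 3·6 = 246; Σxᵢ² = 117; σ²/τ² = 2/9.
β̂_MAP = 246 / (117 + 2/9) = 246/(1055/9) = 2214/1055 ≈ 2.099.

β̂_MAP = 2.099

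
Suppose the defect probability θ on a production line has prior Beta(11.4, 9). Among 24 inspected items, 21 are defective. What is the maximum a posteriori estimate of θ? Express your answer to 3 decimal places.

Prior: Beta(11.4, 9).
Data: 21 successes in 24 trials. The binomial likelihood contributes θ^21(1−θ)^3, so the posterior is Beta(11.4+21, 9+3) = Beta(32.4, 12).
For Beta(a, b) with a, b > 1 the mode is (a−1)/(a+b−2) = 31.4/42.4 ≈ 0.741.

θ̂_MAP = 0.741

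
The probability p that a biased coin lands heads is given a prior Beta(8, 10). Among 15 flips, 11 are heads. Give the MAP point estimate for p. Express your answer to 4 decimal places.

Prior: Beta(8, 10).
Data: 11 successes in 15 trials. The binomial likelihood contributes p^11(1−p)^4, so the posterior is Beta(8+11, 10+4) = Beta(19, 14).
For Beta(a, b) with a, b > 1 the mode is (a−1)/(a+b−2) = 18/31 ≈ 0.5806.

p̂_MAP = 0.5806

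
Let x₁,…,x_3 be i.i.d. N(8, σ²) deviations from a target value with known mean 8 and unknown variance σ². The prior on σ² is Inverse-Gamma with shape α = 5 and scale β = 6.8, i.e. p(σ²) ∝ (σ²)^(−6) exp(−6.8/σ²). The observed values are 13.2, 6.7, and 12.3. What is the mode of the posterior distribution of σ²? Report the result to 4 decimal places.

σ̂²_MAP = 4.0547

Sum of squared deviations about the known mean: SS = (13.2−8)² + (6.7−8)² + (12.3−8)² = 47.22.
The Normal likelihood contributes (σ²)^(−n/2) exp(−SS/(2σ²)), so the posterior is Inverse-Gamma(α + n/2, β + SS/2) = Inverse-Gamma(6.5, 30.41).
The mode of Inverse-Gamma(a, b) is b/(a+1) = 30.41/7.5 ≈ 4.0547.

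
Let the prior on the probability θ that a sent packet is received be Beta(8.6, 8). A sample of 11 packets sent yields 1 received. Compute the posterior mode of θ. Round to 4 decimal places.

θ̂_MAP = 0.3359

Prior: Beta(8.6, 8).
Data: 1 success in 11 trials. The binomial likelihood contributes θ(1−θ)^10, so the posterior is Beta(8.6+1, 8+10) = Beta(9.6, 18).
For Beta(a, b) with a, b > 1 the mode is (a−1)/(a+b−2) = 8.6/25.6 ≈ 0.3359.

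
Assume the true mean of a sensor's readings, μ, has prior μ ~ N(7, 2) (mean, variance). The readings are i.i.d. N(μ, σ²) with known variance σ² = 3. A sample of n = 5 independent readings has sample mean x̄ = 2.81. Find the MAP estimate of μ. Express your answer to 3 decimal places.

μ̂_MAP = 3.777

n = 5, x̄ = 2.81.
For a Normal prior and Normal likelihood with known variance, the posterior is Normal; its mode equals its mean, the precision-weighted average.
Prior precision 1/σ₀² = 1/2 = 0.5; data precision n/σ² = 5/3.
μ̂ = (0.5·7 + (5/3)·2.81) / (0.5 + 5/3) = (491/60)/(13/6) = 491/130 ≈ 3.777.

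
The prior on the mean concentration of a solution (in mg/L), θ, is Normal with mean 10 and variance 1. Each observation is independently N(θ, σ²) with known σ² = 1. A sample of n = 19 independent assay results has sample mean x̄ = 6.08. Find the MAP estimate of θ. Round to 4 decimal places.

n = 19, x̄ = 6.08.
For a Normal prior and Normal likelihood with known variance, the posterior is Normal; its mode equals its mean, the precision-weighted average.
Prior precision 1/σ₀² = 1/1 = 1; data precision n/σ² = 19/1 = 19.
θ̂ = (1·10 + 19·6.08) / (1 + 19) = 125.52/20 = 6.2760.

θ̂_MAP = 6.2760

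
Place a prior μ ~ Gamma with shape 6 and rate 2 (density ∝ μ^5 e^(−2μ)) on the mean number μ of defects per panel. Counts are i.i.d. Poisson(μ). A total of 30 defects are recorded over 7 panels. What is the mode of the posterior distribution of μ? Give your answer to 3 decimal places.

μ̂_MAP = 3.889

Σxᵢ = 30, n = 7.
Posterior ∝ μ^5e^(−2μ) · μ^30e^(−7μ) = μ^35e^(−9μ), i.e. Gamma(shape=36, rate=9).
The mode of a Gamma(a, b) with a ≥ 1 (shape–rate) is (a−1)/b = 35/9 ≈ 3.889.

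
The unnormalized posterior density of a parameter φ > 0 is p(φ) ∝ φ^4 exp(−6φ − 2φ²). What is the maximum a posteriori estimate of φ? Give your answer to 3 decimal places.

φ̂_MAP = 0.500

ℓ'(φ) = 4/φ − 6 − 4φ. Setting this to zero and multiplying by φ: 4φ² + 6φ − 4 = 0.
φ = (−6 + √(6² + 4·4·4)) / (2·4) = (−6 + √100) / 8 = (−6 + 10)/8 = 1/2.
ℓ''(φ) = −4/φ² − 4 < 0, confirming a maximum.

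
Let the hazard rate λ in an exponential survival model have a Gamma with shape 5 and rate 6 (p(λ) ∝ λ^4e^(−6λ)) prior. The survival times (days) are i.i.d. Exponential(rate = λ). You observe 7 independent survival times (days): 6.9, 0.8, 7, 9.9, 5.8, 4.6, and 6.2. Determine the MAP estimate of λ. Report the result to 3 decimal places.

The Exponential(rate=λ) likelihood is ∝ λ^n e^(−λΣtᵢ). Here n = 7 and Σtᵢ = 6.9 + 0.8 + 7 + 9.9 + 5.8 + 4.6 + 6.2 = 41.2.
Posterior ∝ λ^4e^(−6λ) · λ^7e^(−41.2λ) = λ^11e^(−47.2λ), i.e. Gamma(12, 47.2).
Mode = (a−1)/b = 11/47.2 ≈ 0.233.

λ̂_MAP = 0.233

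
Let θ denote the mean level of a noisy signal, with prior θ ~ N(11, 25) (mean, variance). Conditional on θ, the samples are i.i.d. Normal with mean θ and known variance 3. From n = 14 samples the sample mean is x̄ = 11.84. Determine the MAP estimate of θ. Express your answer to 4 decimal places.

θ̂_MAP = 11.8329

n = 14, x̄ = 11.84.
For a Normal prior and Normal likelihood with known variance, the posterior is Normal; its mode equals its mean, the precision-weighted average.
Prior precision 1/σ₀² = 1/25 = 0.04; data precision n/σ² = 14/3.
θ̂ = (0.04·11 + (14/3)·11.84) / (0.04 + 14/3) = (4177/75)/(353/75) = 4177/353 ≈ 11.8329.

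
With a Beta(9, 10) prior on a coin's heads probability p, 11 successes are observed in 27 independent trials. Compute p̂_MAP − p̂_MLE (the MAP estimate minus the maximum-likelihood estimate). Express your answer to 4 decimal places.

MAP − MLE = 0.0244

Posterior is Beta(20, 26); MAP = (20−1)/(46−2) = 19/44 ≈ 0.43182.
MLE ignores the prior: p̂_MLE = k/n = 11/27 ≈ 0.40741.
Difference = 19/44 − 11/27 = 29/1188 ≈ 0.0244.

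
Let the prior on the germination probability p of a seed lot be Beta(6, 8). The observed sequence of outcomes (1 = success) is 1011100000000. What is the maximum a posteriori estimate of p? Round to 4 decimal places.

Prior: Beta(6, 8).
Data: 4 successes in 13 trials (from the sequence). The binomial likelihood contributes p^4(1−p)^9, so the posterior is Beta(6+4, 8+9) = Beta(10, 17).
For Beta(a, b) with a, b > 1 the mode is (a−1)/(a+b−2) = 9/25 ≈ 0.3600.

p̂_MAP = 0.3600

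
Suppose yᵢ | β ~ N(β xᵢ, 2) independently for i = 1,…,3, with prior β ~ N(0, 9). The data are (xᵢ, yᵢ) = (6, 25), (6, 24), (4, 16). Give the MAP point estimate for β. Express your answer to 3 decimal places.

β̂_MAP = 4.058

log p(β | y) = −Σ(yᵢ − βxᵢ)²/(2·2) − β²/(2·9) + const.
Setting the derivative to zero: Σxᵢ(yᵢ − βxᵢ)/2 − β/9 = 0, so β = Σxᵢyᵢ / (Σxᵢ² + σ²/τ²).
Σxᵢyᵢ = 6·25 + 6·24 + 4·16 = 358; Σxᵢ² = 88; σ²/τ² = 2/9.
β̂_MAP = 358 / (88 + 2/9) = 358/(794/9) = 1611/397 ≈ 4.058.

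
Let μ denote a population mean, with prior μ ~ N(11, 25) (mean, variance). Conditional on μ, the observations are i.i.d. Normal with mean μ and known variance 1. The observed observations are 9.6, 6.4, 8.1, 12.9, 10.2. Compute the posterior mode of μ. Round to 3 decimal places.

n = 5; x̄ = (9.6 + 6.4 + 8.1 + 12.9 + 10.2)/5 = 47.2/5 = 9.44.
For a Normal prior and Normal likelihood with known variance, the posterior is Normal; its mode equals its mean, the precision-weighted average.
Prior precision 1/σ₀² = 1/25 = 0.04; data precision n/σ² = 5/1 = 5.
μ̂ = (0.04·11 + 5·9.44) / (0.04 + 5) = 47.64/5.04 = 397/42 ≈ 9.452.

μ̂_MAP = 9.452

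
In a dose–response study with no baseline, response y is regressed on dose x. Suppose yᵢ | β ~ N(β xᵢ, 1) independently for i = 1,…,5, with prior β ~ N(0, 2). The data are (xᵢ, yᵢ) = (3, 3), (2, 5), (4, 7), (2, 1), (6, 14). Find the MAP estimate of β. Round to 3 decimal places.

β̂_MAP = 1.914

log p(β | y) = −Σ(yᵢ − βxᵢ)²/(2·1) − β²/(2·2) + const.
Setting the derivative to zero: Σxᵢ(yᵢ − βxᵢ)/1 − β/2 = 0, so β = Σxᵢyᵢ / (Σxᵢ² + σ²/τ²).
Σxᵢyᵢ = 3·3 + 2·5 + 4·7 + 2·1 + 6·14 = 133; Σxᵢ² = 69; σ²/τ² = 0.5.
β̂_MAP = 133 / (69 + 0.5) = 133/69.5 ≈ 1.914.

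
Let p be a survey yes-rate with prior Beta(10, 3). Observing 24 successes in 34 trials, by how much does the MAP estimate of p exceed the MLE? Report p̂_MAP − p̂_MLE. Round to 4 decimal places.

MAP − MLE = 0.0275

Posterior is Beta(34, 13); MAP = (34−1)/(47−2) = 33/45 ≈ 0.73333.
MLE ignores the prior: p̂_MLE = k/n = 24/34 ≈ 0.70588.
Difference = 33/45 − 24/34 = 7/255 ≈ 0.0275.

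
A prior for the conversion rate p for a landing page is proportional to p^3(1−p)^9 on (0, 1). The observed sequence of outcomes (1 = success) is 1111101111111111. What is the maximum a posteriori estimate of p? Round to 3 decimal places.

p̂_MAP = 0.643

The prior density ∝ p^3(1−p)^9 is the kernel of Beta(4, 10).
Data: 15 successes in 16 trials (from the sequence). The binomial likelihood contributes p^15(1−p)^1, so the posterior is Beta(4+15, 10+1) = Beta(19, 11).
For Beta(a, b) with a, b > 1 the mode is (a−1)/(a+b−2) = 18/28 ≈ 0.643.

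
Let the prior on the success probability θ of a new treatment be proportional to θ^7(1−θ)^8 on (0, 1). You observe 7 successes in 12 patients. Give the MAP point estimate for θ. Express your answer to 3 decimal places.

The prior density ∝ θ^7(1−θ)^8 is the kernel of Beta(8, 9).
Data: 7 successes in 12 trials. The binomial likelihood contributes θ^7(1−θ)^5, so the posterior is Beta(8+7, 9+5) = Beta(15, 14).
For Beta(a, b) with a, b > 1 the mode is (a−1)/(a+b−2) = 14/27 ≈ 0.519.

θ̂_MAP = 0.519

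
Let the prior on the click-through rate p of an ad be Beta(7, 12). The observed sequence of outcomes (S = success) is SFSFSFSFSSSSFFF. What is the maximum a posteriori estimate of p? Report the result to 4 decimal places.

Prior: Beta(7, 12).
Data: 8 successes in 15 trials (from the sequence). The binomial likelihood contributes p^8(1−p)^7, so the posterior is Beta(7+8, 12+7) = Beta(15, 19).
For Beta(a, b) with a, b > 1 the mode is (a−1)/(a+b−2) = 14/32 ≈ 0.4375.

p̂_MAP = 0.4375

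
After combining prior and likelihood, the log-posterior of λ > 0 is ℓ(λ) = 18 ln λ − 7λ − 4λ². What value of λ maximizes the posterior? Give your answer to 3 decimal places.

λ̂_MAP = 1.125

ℓ'(λ) = 18/λ − 7 − 8λ. Setting this to zero and multiplying by λ: 8λ² + 7λ − 18 = 0.
λ = (−7 + √(7² + 4·8·18)) / (2·8) = (−7 + √625) / 16 = (−7 + 25)/16 = 9/8.
ℓ''(λ) = −18/λ² − 8 < 0, confirming a maximum.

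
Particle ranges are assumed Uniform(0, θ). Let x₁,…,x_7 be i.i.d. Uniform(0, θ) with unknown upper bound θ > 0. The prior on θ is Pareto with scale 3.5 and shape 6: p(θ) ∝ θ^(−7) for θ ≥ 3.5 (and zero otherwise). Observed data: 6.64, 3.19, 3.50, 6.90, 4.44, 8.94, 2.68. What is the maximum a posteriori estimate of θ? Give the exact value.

θ̂_MAP = 8.94

The Uniform(0, θ) likelihood is θ^(−n) for θ ≥ max(xᵢ), zero otherwise. Here max(xᵢ) = 8.94.
Posterior ∝ θ^(−7) · θ^(−7) = θ^(−14) on θ ≥ max(3.5, 8.94) = 8.94.
This density is strictly decreasing in θ, so the posterior mode lies at the lower boundary of the support.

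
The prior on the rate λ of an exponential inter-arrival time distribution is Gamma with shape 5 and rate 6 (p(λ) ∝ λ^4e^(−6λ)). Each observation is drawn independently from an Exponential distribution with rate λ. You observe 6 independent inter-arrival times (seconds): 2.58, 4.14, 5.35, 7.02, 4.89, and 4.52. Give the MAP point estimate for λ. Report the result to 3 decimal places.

λ̂_MAP = 0.290

The Exponential(rate=λ) likelihood is ∝ λ^n e^(−λΣtᵢ). Here n = 6 and Σtᵢ = 2.58 + 4.14 + 5.35 + 7.02 + 4.89 + 4.52 = 28.50.
Posterior ∝ λ^4e^(−6λ) · λ^6e^(−28.50λ) = λ^10e^(−34.50λ), i.e. Gamma(11, 34.50).
Mode = (a−1)/b = 10/34.50 ≈ 0.290.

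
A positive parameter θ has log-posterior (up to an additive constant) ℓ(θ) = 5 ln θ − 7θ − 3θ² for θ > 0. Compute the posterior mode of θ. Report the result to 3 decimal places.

ℓ'(θ) = 5/θ − 7 − 6θ. Setting this to zero and multiplying by θ: 6θ² + 7θ − 5 = 0.
θ = (−7 + √(7² + 4·6·5)) / (2·6) = (−7 + √169) / 12 = (−7 + 13)/12 = 1/2.
ℓ''(θ) = −5/θ² − 6 < 0, confirming a maximum.

θ̂_MAP = 0.500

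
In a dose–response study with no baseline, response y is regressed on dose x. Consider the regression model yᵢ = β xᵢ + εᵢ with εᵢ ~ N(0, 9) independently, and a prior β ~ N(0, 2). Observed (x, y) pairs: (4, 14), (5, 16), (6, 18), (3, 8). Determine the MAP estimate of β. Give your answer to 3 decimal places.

β̂_MAP = 2.961

log p(β | y) = −Σ(yᵢ − βxᵢ)²/(2·9) − β²/(2·2) + const.
Setting the derivative to zero: Σxᵢ(yᵢ − βxᵢ)/9 − β/2 = 0, so β = Σxᵢyᵢ / (Σxᵢ² + σ²/τ²).
Σxᵢyᵢ = 4·14 + 5·16 + 6·18 + 3·8 = 268; Σxᵢ² = 86; σ²/τ² = 4.5.
β̂_MAP = 268 / (86 + 4.5) = 268/90.5 ≈ 2.961.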